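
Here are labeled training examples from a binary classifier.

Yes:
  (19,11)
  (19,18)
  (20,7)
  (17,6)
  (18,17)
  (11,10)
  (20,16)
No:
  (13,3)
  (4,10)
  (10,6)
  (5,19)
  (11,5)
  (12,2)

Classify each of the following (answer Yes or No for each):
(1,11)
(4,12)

No, No

The classifier is using: first > second AND sum ≥ 21.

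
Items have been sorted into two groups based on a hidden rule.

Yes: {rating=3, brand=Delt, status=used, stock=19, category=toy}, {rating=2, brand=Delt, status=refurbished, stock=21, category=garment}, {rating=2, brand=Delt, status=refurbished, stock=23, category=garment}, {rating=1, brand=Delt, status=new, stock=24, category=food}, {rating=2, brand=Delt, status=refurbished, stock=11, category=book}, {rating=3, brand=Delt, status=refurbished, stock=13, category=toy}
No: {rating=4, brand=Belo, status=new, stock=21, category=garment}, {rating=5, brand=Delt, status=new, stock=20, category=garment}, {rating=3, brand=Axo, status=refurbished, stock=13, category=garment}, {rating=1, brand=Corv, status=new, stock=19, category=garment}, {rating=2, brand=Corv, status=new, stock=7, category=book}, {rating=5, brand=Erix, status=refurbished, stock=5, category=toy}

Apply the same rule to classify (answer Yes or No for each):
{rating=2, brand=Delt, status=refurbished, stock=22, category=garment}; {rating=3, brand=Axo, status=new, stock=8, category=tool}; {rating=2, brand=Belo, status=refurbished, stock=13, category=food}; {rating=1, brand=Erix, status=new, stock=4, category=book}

Yes, No, No, No

The simplest hypothesis consistent with all the labels is: brand is Delt AND rating ≤ 3.
{rating=2, brand=Delt, status=refurbished, stock=22, category=garment}: brand is Delt, rating = 2 — matches, so Yes. {rating=3, brand=Axo, status=new, stock=8, category=tool}: brand is Axo, rating = 3 — fails the rule, so No. {rating=2, brand=Belo, status=refurbished, stock=13, category=food}: brand is Belo, rating = 2 — fails the rule, so No. {rating=1, brand=Erix, status=new, stock=4, category=book}: brand is Erix, rating = 1 — fails the rule, so No.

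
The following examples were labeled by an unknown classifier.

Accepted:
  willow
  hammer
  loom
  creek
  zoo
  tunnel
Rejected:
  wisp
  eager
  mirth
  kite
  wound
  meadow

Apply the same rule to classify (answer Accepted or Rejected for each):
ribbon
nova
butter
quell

Accepted, Rejected, Accepted, Accepted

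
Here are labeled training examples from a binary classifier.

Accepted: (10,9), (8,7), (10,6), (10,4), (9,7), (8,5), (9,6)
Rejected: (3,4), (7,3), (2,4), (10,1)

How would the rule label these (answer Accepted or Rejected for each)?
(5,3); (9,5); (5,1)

Rejected, Accepted, Rejected

Rule: sum ≥ 13. This holds for each 'Accepted' example and fails for each 'Rejected' one.
Rejected: (5,3), since 5+3 = 8. Accepted: (9,5), since 9+5 = 14. Rejected: (5,1), since 5+1 = 6.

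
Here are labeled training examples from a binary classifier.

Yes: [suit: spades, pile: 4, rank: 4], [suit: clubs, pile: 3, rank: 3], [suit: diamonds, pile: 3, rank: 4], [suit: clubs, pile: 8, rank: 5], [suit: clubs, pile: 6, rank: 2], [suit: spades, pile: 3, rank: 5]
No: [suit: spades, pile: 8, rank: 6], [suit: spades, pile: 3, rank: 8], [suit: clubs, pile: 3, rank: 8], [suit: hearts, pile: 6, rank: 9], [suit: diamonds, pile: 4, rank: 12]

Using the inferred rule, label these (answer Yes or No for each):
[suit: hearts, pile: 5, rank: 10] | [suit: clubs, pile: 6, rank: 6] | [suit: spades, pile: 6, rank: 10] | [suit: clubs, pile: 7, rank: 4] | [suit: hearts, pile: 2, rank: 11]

The common property of the 'Yes' items is: rank ≤ 5. No 'No' item has it.
No: [suit: hearts, pile: 5, rank: 10], since rank = 10. No: [suit: clubs, pile: 6, rank: 6], since rank = 6. No: [suit: spades, pile: 6, rank: 10], since rank = 10. Yes: [suit: clubs, pile: 7, rank: 4], since rank = 4. No: [suit: hearts, pile: 2, rank: 11], since rank = 11.

No, No, No, Yes, No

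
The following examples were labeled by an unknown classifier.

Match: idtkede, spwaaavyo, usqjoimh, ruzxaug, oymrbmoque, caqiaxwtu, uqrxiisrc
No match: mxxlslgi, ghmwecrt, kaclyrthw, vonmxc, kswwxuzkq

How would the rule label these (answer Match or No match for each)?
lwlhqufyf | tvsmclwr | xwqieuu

No match, No match, Match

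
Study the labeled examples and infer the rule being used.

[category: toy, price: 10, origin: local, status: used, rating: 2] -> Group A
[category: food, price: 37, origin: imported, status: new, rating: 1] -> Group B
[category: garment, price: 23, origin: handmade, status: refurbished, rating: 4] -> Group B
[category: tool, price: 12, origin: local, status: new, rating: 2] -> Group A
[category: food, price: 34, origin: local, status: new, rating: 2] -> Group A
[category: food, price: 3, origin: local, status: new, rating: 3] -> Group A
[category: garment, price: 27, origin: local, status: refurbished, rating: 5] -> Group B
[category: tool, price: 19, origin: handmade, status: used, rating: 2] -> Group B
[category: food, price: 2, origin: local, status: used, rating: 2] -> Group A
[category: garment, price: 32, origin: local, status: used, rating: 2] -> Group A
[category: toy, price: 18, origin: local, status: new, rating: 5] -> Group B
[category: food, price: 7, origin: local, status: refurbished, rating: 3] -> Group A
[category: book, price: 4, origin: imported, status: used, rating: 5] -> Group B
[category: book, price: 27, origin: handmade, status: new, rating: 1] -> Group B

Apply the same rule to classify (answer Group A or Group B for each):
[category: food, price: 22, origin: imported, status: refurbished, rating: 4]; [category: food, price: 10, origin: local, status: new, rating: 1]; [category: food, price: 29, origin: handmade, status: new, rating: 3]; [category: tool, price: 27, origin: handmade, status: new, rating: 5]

Group B, Group A, Group B, Group B

The pattern is that an item is 'Group A' exactly when: origin is local AND rating ≤ 3.
[category: food, price: 22, origin: imported, status: refurbished, rating: 4]: origin is imported, rating = 4 — does not fit, so Group B.
[category: food, price: 10, origin: local, status: new, rating: 1]: origin is local, rating = 1 — fits, so Group A.
[category: food, price: 29, origin: handmade, status: new, rating: 3]: origin is handmade, rating = 3 — does not fit, so Group B.
[category: tool, price: 27, origin: handmade, status: new, rating: 5]: origin is handmade, rating = 5 — does not fit, so Group B.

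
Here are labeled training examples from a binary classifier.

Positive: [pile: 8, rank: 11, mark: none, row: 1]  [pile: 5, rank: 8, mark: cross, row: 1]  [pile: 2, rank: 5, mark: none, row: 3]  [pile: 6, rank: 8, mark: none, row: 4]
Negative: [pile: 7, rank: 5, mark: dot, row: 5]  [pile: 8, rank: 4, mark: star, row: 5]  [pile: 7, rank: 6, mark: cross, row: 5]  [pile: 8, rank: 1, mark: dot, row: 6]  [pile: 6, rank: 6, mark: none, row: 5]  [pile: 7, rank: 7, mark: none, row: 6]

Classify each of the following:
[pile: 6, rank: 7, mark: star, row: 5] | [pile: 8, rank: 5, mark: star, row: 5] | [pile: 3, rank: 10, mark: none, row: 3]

Negative, Negative, Positive

The simplest hypothesis consistent with all the labels is: row ≤ 4.
[pile: 6, rank: 7, mark: star, row: 5]: row = 5, does not fit → Negative.
[pile: 8, rank: 5, mark: star, row: 5]: row = 5, does not fit → Negative.
[pile: 3, rank: 10, mark: none, row: 3]: row = 3, qualifies → Positive.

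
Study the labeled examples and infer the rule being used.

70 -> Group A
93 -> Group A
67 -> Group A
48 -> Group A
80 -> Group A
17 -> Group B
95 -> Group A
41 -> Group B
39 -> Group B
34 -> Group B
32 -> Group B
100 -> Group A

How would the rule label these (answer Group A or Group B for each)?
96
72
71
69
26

Group A, Group A, Group A, Group A, Group B

The rule appears to be: at least 48.
96 — 96 ≥ 48, hence Group A. 72 — 72 ≥ 48, hence Group A. 71 — 71 ≥ 48, hence Group A. 69 — 69 ≥ 48, hence Group A. 26 — 26 < 48, hence Group B.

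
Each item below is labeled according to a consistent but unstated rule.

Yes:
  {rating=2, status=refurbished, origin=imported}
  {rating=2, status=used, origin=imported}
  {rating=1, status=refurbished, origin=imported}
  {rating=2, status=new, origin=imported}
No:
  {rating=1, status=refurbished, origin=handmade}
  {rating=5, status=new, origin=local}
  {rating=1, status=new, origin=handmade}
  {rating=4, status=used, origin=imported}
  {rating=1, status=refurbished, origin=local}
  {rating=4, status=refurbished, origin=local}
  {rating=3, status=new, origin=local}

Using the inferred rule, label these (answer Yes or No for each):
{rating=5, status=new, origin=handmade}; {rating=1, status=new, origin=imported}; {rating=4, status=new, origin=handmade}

No, Yes, No

The common property of the 'Yes' items is: origin is imported AND rating ≤ 2. No 'No' item has it.
{rating=5, status=new, origin=handmade}: origin is handmade, rating = 5 — does not satisfy this, so No. {rating=1, status=new, origin=imported}: origin is imported, rating = 1 — satisfies this, so Yes. {rating=4, status=new, origin=handmade}: origin is handmade, rating = 4 — does not satisfy this, so No.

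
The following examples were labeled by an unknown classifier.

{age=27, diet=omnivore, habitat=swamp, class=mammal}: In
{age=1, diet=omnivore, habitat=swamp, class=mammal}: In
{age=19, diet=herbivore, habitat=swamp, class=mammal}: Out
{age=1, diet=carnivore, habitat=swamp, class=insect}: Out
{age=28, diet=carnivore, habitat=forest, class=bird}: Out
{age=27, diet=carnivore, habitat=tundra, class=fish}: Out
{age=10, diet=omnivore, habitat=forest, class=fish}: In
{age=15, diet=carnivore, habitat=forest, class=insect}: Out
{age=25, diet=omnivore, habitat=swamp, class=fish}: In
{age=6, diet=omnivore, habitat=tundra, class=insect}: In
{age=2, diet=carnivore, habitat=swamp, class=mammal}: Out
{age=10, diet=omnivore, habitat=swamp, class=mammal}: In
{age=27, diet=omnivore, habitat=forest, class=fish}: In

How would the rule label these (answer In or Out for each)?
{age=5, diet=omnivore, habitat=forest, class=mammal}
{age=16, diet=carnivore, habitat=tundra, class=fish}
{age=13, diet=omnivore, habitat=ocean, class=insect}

In, Out, In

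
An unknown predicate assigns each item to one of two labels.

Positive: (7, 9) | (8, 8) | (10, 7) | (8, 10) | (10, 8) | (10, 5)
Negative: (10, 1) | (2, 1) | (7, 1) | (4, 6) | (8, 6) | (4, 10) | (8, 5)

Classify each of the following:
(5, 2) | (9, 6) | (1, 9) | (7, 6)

A rule that fits every label: sum ≥ 15 — true of each 'Positive' example, false of each 'Negative' one.
(5, 2): 5+2 = 7, fails this test → Negative.
(9, 6): 9+6 = 15, fits → Positive.
(1, 9): 1+9 = 10, fails this test → Negative.
(7, 6): 7+6 = 13, fails this test → Negative.

Negative, Positive, Negative, Negative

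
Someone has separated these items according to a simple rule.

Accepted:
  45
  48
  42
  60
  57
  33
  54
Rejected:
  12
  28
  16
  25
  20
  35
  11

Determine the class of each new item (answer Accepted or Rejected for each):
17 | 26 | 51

Rejected, Rejected, Accepted

The classifier is using: multiple of 3 AND at least 16.
17: 17 = 3·5 + 2, 17 ≥ 16, fails this test → Rejected.
26: 26 = 3·8 + 2, 26 ≥ 16, fails this test → Rejected.
51: 51 = 3·17, 51 ≥ 16, satisfies this → Accepted.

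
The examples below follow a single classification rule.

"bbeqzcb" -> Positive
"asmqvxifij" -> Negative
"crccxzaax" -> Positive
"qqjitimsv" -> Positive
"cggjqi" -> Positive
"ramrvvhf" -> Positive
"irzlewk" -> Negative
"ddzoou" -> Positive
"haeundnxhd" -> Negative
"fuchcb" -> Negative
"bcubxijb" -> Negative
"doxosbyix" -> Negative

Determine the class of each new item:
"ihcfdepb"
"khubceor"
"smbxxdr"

Negative, Negative, Positive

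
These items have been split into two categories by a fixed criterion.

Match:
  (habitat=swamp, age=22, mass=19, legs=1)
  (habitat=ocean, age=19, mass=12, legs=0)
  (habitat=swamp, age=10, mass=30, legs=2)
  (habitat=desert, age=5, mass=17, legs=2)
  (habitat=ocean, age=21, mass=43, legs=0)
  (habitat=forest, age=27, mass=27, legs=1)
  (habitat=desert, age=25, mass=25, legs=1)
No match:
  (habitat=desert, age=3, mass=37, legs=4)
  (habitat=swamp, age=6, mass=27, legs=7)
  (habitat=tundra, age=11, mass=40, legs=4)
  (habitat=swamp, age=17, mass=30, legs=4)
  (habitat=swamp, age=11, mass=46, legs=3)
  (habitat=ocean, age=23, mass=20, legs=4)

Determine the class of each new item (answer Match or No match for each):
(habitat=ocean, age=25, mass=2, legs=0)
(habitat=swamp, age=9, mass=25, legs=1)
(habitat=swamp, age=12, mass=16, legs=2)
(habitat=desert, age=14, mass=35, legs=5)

Match, Match, Match, No match

The rule appears to be: legs ≤ 2.
(habitat=ocean, age=25, mass=2, legs=0) — legs = 0, hence Match.
(habitat=swamp, age=9, mass=25, legs=1) — legs = 1, hence Match.
(habitat=swamp, age=12, mass=16, legs=2) — legs = 2, hence Match.
(habitat=desert, age=14, mass=35, legs=5) — legs = 5, hence No match.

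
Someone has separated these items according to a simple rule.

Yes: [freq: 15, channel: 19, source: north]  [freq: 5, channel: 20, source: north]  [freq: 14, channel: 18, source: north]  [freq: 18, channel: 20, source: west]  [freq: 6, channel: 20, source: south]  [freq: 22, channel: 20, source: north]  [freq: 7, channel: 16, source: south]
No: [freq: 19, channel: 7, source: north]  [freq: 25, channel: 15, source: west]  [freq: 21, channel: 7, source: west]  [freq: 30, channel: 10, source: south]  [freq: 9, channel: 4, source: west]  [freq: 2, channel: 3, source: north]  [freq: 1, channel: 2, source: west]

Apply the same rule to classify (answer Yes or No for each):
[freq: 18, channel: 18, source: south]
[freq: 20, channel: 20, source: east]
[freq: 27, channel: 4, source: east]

The common property of the 'Yes' items is: channel ≥ 16. No 'No' item has it.
[freq: 18, channel: 18, source: south]: channel = 18 — satisfies this, so Yes.
[freq: 20, channel: 20, source: east]: channel = 20 — satisfies this, so Yes.
[freq: 27, channel: 4, source: east]: channel = 4 — doesn't qualify, so No.

Yes, Yes, No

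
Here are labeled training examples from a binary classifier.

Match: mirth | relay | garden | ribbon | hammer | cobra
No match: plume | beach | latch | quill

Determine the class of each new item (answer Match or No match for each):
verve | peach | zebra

One predicate separates the groups cleanly: contains 'r'.
verve: Match (has 'r'). peach: No match (no 'r'). zebra: Match (has 'r').

Match, No match, Match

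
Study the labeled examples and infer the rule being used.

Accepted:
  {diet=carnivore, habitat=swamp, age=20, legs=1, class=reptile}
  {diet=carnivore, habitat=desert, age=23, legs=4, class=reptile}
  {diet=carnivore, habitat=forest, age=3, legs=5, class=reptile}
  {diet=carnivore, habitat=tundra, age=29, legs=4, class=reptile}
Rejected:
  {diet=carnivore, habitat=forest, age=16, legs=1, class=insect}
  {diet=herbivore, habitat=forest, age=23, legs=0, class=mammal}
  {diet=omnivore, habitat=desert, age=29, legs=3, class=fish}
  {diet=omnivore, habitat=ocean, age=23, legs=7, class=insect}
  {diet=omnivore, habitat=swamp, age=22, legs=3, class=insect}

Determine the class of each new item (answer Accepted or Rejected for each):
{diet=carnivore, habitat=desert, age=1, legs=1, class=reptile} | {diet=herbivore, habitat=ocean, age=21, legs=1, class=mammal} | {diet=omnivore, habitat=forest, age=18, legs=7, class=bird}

Accepted, Rejected, Rejected

The common property of the 'Accepted' items is: class is reptile. No 'Rejected' item has it.
{diet=carnivore, habitat=desert, age=1, legs=1, class=reptile}: class is reptile — checks out, so Accepted.
{diet=herbivore, habitat=ocean, age=21, legs=1, class=mammal}: class is mammal — fails the rule, so Rejected.
{diet=omnivore, habitat=forest, age=18, legs=7, class=bird}: class is bird — fails the rule, so Rejected.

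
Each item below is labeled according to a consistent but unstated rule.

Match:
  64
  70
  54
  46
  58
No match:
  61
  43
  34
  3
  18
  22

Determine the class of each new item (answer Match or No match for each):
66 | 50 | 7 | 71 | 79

Rule: even AND at least 43. This holds for each 'Match' example and fails for each 'No match' one.

Match, Match, No match, No match, No match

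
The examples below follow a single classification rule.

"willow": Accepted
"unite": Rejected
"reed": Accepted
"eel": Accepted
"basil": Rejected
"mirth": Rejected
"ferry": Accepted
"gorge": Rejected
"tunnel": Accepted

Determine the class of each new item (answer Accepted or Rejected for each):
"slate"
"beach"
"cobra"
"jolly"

Comparing the two groups points to one rule — has a double letter.
"slate": Rejected (no doubled letter).
"beach": Rejected (no doubled letter).
"cobra": Rejected (no doubled letter).
"jolly": Accepted ('ll' doubled).

Rejected, Rejected, Rejected, Accepted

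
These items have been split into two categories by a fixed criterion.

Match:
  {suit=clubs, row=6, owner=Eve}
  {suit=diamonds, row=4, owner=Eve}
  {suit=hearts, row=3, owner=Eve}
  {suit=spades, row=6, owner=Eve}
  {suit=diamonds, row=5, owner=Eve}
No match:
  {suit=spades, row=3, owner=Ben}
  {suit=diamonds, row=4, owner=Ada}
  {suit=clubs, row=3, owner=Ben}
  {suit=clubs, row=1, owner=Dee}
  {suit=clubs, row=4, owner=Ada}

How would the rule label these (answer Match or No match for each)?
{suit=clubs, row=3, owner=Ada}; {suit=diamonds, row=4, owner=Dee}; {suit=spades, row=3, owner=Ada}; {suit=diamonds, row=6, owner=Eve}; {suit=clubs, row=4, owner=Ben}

No match, No match, No match, Match, No match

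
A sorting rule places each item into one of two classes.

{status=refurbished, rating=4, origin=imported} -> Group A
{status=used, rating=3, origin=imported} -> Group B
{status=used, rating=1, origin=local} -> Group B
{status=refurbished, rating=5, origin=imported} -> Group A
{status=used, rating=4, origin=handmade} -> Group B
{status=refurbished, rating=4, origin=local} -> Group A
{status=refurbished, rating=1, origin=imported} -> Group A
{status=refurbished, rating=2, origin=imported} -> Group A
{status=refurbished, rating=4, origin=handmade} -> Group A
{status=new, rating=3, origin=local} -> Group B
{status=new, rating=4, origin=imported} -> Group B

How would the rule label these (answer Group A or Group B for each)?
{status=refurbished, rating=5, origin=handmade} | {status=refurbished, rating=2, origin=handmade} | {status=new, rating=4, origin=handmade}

All 'Group A' examples share one property — status is refurbished — and every 'Group B' example lacks it.
{status=refurbished, rating=5, origin=handmade}: status is refurbished, checks out → Group A. {status=refurbished, rating=2, origin=handmade}: status is refurbished, checks out → Group A. {status=new, rating=4, origin=handmade}: status is new, fails the rule → Group B.

Group A, Group A, Group B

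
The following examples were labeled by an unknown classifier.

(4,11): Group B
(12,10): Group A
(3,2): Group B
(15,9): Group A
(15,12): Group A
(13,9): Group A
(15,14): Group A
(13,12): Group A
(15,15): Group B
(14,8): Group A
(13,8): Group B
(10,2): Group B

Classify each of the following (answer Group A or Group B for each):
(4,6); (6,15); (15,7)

'Group A' ⟺ first > second AND sum ≥ 22.

Group B, Group B, Group A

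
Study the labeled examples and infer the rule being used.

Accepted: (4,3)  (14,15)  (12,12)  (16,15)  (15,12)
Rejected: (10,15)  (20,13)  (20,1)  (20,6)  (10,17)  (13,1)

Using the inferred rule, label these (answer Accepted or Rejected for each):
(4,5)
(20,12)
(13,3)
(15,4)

Accepted, Rejected, Rejected, Rejected

One predicate separates the groups cleanly: |first − second| ≤ 3.
(4,5): |4−5| = 1, fits → Accepted. (20,12): |20−12| = 8, doesn't match → Rejected. (13,3): |13−3| = 10, doesn't match → Rejected. (15,4): |15−4| = 11, doesn't match → Rejected.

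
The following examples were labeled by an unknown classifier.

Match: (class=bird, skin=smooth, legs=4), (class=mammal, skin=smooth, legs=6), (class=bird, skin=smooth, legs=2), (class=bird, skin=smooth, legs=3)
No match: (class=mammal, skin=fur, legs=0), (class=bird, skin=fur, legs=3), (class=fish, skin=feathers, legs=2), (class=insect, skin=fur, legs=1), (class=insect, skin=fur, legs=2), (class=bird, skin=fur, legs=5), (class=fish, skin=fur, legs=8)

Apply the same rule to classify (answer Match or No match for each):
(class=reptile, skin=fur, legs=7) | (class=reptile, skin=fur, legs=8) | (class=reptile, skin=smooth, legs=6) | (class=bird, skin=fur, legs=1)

No match, No match, Match, No match

One predicate separates the groups cleanly: skin is smooth.
(class=reptile, skin=fur, legs=7): skin is fur, does not pass → No match.
(class=reptile, skin=fur, legs=8): skin is fur, does not pass → No match.
(class=reptile, skin=smooth, legs=6): skin is smooth, fits → Match.
(class=bird, skin=fur, legs=1): skin is fur, does not pass → No match.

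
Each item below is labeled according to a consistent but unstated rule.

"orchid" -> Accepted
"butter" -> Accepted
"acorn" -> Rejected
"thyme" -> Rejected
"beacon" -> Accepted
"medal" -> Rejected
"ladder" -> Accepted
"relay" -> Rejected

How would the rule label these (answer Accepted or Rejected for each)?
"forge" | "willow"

Rejected, Accepted

A rule that fits every label: even length — true of each 'Accepted' example, false of each 'Rejected' one.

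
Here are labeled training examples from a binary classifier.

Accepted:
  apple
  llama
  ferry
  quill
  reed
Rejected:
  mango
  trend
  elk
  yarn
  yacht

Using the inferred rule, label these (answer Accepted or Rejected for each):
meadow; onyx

Rejected, Rejected

The pattern is that an item is 'Accepted' exactly when: has a double letter.
meadow → no doubled letter → Rejected.
onyx → no doubled letter → Rejected.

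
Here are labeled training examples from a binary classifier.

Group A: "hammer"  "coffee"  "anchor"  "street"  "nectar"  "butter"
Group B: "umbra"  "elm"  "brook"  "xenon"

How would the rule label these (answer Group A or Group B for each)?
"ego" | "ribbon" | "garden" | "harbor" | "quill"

A rule that fits every label: even length — true of each 'Group A' example, false of each 'Group B' one.

Group B, Group A, Group A, Group A, Group B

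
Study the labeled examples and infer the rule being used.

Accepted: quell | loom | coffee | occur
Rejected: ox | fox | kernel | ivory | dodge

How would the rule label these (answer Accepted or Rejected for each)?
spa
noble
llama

Rejected, Rejected, Accepted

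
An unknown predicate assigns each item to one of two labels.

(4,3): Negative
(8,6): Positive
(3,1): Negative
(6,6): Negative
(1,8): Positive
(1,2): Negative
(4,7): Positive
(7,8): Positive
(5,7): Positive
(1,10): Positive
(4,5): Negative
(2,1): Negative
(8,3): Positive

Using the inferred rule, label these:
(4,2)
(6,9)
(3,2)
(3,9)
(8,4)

Negative, Positive, Negative, Positive, Positive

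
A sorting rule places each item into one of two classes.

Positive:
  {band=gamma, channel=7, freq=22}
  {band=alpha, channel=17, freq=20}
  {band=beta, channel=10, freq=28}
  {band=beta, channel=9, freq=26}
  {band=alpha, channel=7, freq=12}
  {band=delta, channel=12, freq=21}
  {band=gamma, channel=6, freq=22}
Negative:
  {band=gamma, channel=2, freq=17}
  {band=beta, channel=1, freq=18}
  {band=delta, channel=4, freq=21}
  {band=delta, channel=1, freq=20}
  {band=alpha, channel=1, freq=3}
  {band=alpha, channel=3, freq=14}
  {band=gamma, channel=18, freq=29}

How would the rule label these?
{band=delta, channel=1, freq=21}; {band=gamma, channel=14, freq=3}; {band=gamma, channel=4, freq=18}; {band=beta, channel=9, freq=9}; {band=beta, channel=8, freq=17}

The rule appears to be: channel ≥ 6 AND freq ≤ 28.
{band=delta, channel=1, freq=21}: channel = 1, freq = 21, fails this test → Negative.
{band=gamma, channel=14, freq=3}: channel = 14, freq = 3, checks out → Positive.
{band=gamma, channel=4, freq=18}: channel = 4, freq = 18, fails this test → Negative.
{band=beta, channel=9, freq=9}: channel = 9, freq = 9, checks out → Positive.
{band=beta, channel=8, freq=17}: channel = 8, freq = 17, checks out → Positive.

Negative, Positive, Negative, Positive, Positive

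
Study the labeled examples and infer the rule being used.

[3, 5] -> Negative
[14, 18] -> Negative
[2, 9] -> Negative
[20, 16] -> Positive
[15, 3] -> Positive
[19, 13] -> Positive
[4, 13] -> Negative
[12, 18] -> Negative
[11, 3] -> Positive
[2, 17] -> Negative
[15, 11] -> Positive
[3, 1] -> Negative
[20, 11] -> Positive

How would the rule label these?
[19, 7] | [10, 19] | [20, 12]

The rule appears to be: first > second AND sum ≥ 8.
[19, 7]: 19 > 7, 19+7 = 26 — passes, so Positive.
[10, 19]: 10 < 19, 10+19 = 29 — doesn't qualify, so Negative.
[20, 12]: 20 > 12, 20+12 = 32 — passes, so Positive.

Positive, Negative, Positive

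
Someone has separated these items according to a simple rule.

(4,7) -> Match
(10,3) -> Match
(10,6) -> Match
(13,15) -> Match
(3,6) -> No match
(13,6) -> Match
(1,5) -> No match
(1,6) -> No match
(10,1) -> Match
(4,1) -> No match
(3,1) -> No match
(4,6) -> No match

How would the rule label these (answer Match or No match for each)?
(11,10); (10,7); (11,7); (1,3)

Match, Match, Match, No match

A rule that fits every label: sum ≥ 11 — true of each 'Match' example, false of each 'No match' one.
(11,10): Match (11+10 = 21).
(10,7): Match (10+7 = 17).
(11,7): Match (11+7 = 18).
(1,3): No match (1+3 = 4).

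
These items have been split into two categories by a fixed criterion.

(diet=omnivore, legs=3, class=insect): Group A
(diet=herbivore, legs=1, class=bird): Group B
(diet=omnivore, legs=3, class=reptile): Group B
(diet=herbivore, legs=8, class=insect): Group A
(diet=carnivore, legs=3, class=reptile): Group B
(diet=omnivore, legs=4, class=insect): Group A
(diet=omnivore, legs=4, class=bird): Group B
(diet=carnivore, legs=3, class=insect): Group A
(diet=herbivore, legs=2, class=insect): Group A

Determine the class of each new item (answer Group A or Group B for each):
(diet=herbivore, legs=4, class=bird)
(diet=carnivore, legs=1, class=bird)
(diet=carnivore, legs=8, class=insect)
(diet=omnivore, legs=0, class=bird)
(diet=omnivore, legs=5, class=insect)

Group B, Group B, Group A, Group B, Group A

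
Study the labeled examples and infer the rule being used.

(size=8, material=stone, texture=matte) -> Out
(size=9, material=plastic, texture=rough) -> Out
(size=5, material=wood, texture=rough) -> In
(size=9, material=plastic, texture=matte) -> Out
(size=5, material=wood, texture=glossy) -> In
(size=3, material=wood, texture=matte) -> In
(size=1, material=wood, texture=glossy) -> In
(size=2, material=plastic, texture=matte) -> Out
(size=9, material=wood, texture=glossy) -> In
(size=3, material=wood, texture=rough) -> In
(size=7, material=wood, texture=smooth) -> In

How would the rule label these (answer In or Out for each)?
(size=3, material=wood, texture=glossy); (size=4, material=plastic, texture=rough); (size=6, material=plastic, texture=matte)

In, Out, Out

A rule that fits every label: material is wood — true of each 'In' example, false of each 'Out' one.
(size=3, material=wood, texture=glossy): In (material is wood).
(size=4, material=plastic, texture=rough): Out (material is plastic).
(size=6, material=plastic, texture=matte): Out (material is plastic).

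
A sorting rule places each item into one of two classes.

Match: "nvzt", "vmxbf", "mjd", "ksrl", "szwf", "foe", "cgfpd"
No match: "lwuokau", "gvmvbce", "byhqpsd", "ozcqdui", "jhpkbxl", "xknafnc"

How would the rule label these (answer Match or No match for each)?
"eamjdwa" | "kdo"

No match, Match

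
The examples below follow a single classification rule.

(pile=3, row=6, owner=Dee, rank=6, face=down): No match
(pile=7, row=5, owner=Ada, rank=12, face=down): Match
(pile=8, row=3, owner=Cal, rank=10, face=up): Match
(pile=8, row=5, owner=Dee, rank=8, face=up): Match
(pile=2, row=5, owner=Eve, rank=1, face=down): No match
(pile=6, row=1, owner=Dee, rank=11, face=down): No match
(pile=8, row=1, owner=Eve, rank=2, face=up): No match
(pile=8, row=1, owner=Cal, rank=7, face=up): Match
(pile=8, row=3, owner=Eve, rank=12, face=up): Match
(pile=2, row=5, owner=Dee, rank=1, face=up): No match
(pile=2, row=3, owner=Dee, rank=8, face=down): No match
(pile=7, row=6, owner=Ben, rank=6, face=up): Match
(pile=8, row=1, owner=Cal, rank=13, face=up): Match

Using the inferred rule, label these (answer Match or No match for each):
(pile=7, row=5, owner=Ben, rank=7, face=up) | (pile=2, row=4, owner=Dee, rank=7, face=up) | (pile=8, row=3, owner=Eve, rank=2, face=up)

The distinguishing property — rank ≥ 6 AND pile ≥ 7 — holds for all the 'Match' cases and none of the 'No match' cases.
(pile=7, row=5, owner=Ben, rank=7, face=up): Match (rank = 7, pile = 7). (pile=2, row=4, owner=Dee, rank=7, face=up): No match (rank = 7, pile = 2). (pile=8, row=3, owner=Eve, rank=2, face=up): No match (rank = 2, pile = 8).

Match, No match, No match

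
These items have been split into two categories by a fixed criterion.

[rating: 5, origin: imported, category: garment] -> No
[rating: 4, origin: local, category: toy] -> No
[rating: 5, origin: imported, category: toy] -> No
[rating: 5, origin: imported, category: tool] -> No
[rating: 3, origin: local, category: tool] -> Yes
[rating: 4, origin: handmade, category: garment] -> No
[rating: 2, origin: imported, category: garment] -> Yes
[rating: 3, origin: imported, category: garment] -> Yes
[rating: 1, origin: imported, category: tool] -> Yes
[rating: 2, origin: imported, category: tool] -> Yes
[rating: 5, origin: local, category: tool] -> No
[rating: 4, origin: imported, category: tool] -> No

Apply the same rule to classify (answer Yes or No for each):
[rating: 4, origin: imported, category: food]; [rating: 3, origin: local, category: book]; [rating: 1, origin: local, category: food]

The pattern is that an item is 'Yes' exactly when: rating ≤ 3.

No, Yes, Yes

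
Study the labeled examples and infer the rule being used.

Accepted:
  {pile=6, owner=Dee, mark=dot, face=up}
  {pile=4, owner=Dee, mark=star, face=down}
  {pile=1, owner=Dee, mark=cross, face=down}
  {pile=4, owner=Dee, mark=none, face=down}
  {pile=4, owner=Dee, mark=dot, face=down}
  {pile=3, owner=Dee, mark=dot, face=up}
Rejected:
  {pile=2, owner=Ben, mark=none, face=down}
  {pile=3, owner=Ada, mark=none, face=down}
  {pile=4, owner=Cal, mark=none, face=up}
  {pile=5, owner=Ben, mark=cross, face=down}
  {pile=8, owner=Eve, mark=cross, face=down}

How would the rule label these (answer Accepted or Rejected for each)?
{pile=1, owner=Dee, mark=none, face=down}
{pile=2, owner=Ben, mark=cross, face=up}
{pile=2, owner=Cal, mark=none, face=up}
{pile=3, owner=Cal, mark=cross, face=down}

Accepted, Rejected, Rejected, Rejected

The simplest hypothesis consistent with all the labels is: owner is Dee.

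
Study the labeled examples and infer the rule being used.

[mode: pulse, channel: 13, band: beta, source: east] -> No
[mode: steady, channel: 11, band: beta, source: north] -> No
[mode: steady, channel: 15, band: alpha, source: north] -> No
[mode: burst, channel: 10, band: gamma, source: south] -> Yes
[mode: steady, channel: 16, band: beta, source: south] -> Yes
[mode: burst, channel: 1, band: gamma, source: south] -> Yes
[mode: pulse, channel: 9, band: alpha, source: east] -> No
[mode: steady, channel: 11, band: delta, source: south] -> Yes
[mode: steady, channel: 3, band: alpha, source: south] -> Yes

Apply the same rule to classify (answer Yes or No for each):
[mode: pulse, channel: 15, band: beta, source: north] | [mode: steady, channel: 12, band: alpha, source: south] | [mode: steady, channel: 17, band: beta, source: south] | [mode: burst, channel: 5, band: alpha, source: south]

No, Yes, Yes, Yes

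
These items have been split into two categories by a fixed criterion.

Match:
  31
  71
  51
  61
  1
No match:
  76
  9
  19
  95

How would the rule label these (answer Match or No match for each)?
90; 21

Rule: ends in digit 1. This holds for each 'Match' example and fails for each 'No match' one.
90: last digit 0, does not fit → No match.
21: last digit 1, passes → Match.

No match, Match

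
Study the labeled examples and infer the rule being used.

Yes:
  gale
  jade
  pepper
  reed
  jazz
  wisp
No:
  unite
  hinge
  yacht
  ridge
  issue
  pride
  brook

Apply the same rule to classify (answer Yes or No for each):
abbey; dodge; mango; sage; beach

Rule: even length. This holds for each 'Yes' example and fails for each 'No' one.
abbey → length 5 → No. dodge → length 5 → No. mango → length 5 → No. sage → length 4 → Yes. beach → length 5 → No.

No, No, No, Yes, No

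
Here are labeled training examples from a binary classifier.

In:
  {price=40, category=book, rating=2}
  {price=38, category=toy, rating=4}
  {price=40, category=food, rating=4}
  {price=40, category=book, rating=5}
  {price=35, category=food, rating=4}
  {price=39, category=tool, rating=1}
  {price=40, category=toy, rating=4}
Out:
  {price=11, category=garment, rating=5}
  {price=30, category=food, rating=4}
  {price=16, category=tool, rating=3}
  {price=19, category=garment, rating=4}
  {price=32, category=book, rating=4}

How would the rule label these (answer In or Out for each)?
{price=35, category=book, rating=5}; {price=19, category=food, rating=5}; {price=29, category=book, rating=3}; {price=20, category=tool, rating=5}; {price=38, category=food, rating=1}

In, Out, Out, Out, In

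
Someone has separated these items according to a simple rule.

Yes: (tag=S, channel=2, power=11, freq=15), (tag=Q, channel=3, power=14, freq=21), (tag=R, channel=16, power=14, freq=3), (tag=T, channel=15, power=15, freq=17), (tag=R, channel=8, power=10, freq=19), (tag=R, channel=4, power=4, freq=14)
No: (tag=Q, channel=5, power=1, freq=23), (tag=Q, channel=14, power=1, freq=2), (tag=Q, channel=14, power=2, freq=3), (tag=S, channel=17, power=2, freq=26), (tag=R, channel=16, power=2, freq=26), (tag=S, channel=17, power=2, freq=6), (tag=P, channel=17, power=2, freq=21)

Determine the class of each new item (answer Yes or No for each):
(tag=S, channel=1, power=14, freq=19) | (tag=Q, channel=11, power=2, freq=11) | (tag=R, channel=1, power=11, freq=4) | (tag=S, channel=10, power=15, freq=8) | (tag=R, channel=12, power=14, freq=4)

Yes, No, Yes, Yes, Yes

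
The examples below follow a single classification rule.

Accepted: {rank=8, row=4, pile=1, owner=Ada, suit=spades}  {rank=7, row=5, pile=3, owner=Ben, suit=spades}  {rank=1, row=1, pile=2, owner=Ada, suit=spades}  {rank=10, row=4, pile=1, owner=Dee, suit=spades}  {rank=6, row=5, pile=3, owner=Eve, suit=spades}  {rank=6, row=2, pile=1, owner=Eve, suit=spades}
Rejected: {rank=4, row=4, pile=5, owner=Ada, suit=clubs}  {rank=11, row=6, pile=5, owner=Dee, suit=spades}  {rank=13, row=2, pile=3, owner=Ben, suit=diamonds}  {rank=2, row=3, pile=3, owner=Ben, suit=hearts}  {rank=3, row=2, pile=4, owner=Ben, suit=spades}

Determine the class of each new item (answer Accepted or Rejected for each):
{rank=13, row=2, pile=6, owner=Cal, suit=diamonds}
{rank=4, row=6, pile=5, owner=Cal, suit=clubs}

Rejected, Rejected

The pattern is that an item is 'Accepted' exactly when: suit is spades AND pile ≤ 3.
{rank=13, row=2, pile=6, owner=Cal, suit=diamonds}: Rejected (suit is diamonds, pile = 6).
{rank=4, row=6, pile=5, owner=Cal, suit=clubs}: Rejected (suit is clubs, pile = 5).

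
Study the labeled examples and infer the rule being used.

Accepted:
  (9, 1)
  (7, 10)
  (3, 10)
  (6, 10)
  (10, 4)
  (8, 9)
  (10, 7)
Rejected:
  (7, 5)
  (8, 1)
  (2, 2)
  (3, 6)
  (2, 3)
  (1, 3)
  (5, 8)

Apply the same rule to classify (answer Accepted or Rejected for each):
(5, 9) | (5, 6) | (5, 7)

Accepted, Rejected, Rejected

The pattern is that an item is 'Accepted' exactly when: max ≥ 9.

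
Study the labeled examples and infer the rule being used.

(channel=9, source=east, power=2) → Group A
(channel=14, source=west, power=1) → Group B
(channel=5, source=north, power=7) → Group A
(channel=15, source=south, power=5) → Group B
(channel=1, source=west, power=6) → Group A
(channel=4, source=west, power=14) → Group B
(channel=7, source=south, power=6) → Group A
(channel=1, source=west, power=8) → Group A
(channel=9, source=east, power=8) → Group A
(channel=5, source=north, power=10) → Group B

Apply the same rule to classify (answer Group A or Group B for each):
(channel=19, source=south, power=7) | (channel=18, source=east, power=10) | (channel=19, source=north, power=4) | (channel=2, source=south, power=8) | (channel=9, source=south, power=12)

Group B, Group B, Group B, Group A, Group B

The simplest hypothesis consistent with all the labels is: power ≤ 8 AND channel ≤ 9.
(channel=19, source=south, power=7): Group B (power = 7, channel = 19). (channel=18, source=east, power=10): Group B (power = 10, channel = 18). (channel=19, source=north, power=4): Group B (power = 4, channel = 19). (channel=2, source=south, power=8): Group A (power = 8, channel = 2). (channel=9, source=south, power=12): Group B (power = 12, channel = 9).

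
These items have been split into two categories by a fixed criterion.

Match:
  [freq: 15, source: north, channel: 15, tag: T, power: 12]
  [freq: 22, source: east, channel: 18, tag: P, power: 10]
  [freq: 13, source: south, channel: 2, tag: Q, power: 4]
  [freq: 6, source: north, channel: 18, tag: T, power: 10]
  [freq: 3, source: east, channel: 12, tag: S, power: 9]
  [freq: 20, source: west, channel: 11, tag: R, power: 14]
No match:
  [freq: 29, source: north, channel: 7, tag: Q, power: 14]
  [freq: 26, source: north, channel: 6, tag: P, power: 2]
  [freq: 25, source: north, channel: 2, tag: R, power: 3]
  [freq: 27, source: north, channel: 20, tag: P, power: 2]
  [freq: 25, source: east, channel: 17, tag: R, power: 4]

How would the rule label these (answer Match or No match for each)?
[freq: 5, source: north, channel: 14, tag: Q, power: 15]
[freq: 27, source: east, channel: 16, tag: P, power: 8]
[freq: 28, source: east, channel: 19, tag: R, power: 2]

Match, No match, No match

The classifier is using: freq ≤ 22.
[freq: 5, source: north, channel: 14, tag: Q, power: 15]: Match (freq = 5). [freq: 27, source: east, channel: 16, tag: P, power: 8]: No match (freq = 27). [freq: 28, source: east, channel: 19, tag: R, power: 2]: No match (freq = 28).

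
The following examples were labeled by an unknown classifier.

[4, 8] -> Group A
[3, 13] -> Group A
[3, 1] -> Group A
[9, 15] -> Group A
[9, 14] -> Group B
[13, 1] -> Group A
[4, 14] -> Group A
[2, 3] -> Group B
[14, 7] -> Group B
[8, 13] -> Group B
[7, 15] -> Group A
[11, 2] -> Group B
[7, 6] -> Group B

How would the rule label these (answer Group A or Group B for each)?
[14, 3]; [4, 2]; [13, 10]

Group B, Group A, Group B

Comparing the two groups points to one rule — sum is even.
[14, 3] — 14+3 = 17, hence Group B. [4, 2] — 4+2 = 6, hence Group A. [13, 10] — 13+10 = 23, hence Group B.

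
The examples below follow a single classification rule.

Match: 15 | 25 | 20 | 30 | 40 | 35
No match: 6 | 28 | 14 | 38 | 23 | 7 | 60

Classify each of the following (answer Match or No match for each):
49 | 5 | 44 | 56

No match, Match, No match, No match

The rule appears to be: multiple of 5 AND at most 40.
49: No match (49 = 5·9 + 4, 49 > 40).
5: Match (5 = 5·1, 5 ≤ 40).
44: No match (44 = 5·8 + 4, 44 > 40).
56: No match (56 = 5·11 + 1, 56 > 40).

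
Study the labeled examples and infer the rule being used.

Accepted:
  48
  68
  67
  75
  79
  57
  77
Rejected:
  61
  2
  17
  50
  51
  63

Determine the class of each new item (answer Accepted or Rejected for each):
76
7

Accepted, Rejected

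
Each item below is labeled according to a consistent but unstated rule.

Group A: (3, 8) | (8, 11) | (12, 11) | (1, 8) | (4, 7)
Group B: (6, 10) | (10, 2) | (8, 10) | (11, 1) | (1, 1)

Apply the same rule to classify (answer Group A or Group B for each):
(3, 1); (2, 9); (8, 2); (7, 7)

Group B, Group A, Group B, Group B

Comparing the two groups points to one rule — sum is odd.
(3, 1) → 3+1 = 4 → Group B.
(2, 9) → 2+9 = 11 → Group A.
(8, 2) → 8+2 = 10 → Group B.
(7, 7) → 7+7 = 14 → Group B.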